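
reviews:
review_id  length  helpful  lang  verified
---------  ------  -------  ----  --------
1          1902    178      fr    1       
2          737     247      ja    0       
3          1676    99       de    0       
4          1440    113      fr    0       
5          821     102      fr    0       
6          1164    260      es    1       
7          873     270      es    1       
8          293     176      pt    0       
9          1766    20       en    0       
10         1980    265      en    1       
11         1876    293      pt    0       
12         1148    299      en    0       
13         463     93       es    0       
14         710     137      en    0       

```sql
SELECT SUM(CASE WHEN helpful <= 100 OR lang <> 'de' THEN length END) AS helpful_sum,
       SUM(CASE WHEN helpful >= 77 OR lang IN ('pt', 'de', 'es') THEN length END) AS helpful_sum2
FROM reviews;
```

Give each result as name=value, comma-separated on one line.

helpful_sum=16849, helpful_sum2=15083

[helpful_sum: helpful <= 100 OR lang <> 'de']
review_id=1: ✓ → 1902
review_id=2: ✓ → 737
review_id=3: ✓ → 1676
review_id=4: ✓ → 1440
review_id=5: ✓ → 821
review_id=6: ✓ → 1164
review_id=7: ✓ → 873
review_id=8: ✓ → 293
review_id=9: ✓ → 1766
review_id=10: ✓ → 1980
review_id=11: ✓ → 1876
review_id=12: ✓ → 1148
review_id=13: ✓ → 463
review_id=14: ✓ → 710
helpful_sum = 1902 + 737 + 1676 + 1440 + 821 + 1164 + 873 + 293 + 1766 + 1980 + 1876 + 1148 + 463 + 710 = 16849
—
[helpful_sum2: helpful >= 77 OR lang IN ('pt', 'de', 'es')]
review_id=1: ✓ → 1902
review_id=2: ✓ → 737
review_id=3: ✓ → 1676
review_id=4: ✓ → 1440
review_id=5: ✓ → 821
review_id=6: ✓ → 1164
review_id=7: ✓ → 873
review_id=8: ✓ → 293
review_id=9: ✗
review_id=10: ✓ → 1980
review_id=11: ✓ → 1876
review_id=12: ✓ → 1148
review_id=13: ✓ → 463
review_id=14: ✓ → 710
helpful_sum2 = 1902 + 737 + 1676 + 1440 + 821 + 1164 + 873 + 293 + 1980 + 1876 + 1148 + 463 + 710 = 15083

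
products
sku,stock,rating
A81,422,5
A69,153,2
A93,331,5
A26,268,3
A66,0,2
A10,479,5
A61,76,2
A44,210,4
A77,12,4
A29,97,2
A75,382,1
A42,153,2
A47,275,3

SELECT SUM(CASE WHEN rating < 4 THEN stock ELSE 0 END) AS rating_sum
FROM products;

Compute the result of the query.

sku=A81: ✗
sku=A69: ✓ → 153
sku=A93: ✗
sku=A26: ✓ → 268
sku=A66: ✓ → 0
sku=A10: ✗
sku=A61: ✓ → 76
sku=A44: ✗
sku=A77: ✗
sku=A29: ✓ → 97
sku=A75: ✓ → 382
sku=A42: ✓ → 153
sku=A47: ✓ → 275
rating_sum = 153 + 268 + 76 + 97 + 382 + 153 + 275 = 1404

1404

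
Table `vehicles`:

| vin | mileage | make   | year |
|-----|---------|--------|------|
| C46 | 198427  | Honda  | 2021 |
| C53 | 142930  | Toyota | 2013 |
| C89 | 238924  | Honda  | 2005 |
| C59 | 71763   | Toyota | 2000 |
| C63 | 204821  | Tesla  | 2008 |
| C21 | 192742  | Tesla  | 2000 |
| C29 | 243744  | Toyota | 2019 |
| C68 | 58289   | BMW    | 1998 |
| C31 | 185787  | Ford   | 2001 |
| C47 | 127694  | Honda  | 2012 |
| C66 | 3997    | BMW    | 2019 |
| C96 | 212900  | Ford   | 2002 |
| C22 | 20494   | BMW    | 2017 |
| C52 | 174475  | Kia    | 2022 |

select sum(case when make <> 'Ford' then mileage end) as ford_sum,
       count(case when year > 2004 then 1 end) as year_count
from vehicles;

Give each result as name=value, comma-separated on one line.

ford_sum=1678300, year_count=9

[ford_sum: make <> 'Ford']
vin=C46: ✓ → 198427
vin=C53: ✓ → 142930
vin=C89: ✓ → 238924
vin=C59: ✓ → 71763
vin=C63: ✓ → 204821
vin=C21: ✓ → 192742
vin=C29: ✓ → 243744
vin=C68: ✓ → 58289
vin=C31: ✗
vin=C47: ✓ → 127694
vin=C66: ✓ → 3997
vin=C96: ✗
vin=C22: ✓ → 20494
vin=C52: ✓ → 174475
ford_sum = 198427 + 142930 + 238924 + 71763 + 204821 + 192742 + 243744 + 58289 + 127694 + 3997 + 20494 + 174475 = 1678300
—
[year_count: year > 2004]
vin=C46: ✓ → 1
vin=C53: ✓ → 1
vin=C89: ✓ → 1
vin=C59: ✗
vin=C63: ✓ → 1
vin=C21: ✗
vin=C29: ✓ → 1
vin=C68: ✗
vin=C31: ✗
vin=C47: ✓ → 1
vin=C66: ✓ → 1
vin=C96: ✗
vin=C22: ✓ → 1
vin=C52: ✓ → 1
year_count = COUNT(1, 1, 1, 1, 1, 1, 1, 1, 1) = 9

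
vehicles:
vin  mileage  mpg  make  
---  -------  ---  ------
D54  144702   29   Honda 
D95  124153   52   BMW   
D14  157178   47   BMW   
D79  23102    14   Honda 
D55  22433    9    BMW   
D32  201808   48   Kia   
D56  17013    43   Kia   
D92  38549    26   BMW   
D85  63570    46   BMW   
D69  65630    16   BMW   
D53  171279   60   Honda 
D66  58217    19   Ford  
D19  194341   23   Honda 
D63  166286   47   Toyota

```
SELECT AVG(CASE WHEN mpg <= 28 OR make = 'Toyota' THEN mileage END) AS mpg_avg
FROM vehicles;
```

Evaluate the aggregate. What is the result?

vin=D54: ✗
vin=D95: ✗
vin=D14: ✗
vin=D79: ✓ → 23102
vin=D55: ✓ → 22433
vin=D32: ✗
vin=D56: ✗
vin=D92: ✓ → 38549
vin=D85: ✗
vin=D69: ✓ → 65630
vin=D53: ✗
vin=D66: ✓ → 58217
vin=D19: ✓ → 194341
vin=D63: ✓ → 166286
mpg_avg = (23102 + 22433 + 38549 + 65630 + 58217 + 194341 + 166286) / 7 = 81222.5714285714

81222.5714285714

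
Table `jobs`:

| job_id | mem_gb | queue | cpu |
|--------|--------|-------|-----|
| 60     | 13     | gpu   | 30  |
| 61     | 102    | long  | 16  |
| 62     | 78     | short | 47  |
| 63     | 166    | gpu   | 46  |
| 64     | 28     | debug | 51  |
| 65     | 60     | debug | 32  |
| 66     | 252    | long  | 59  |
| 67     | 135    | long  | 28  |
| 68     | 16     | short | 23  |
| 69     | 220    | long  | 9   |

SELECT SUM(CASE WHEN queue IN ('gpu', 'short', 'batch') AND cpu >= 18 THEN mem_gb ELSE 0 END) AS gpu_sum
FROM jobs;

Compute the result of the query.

job_id=60: ✓ → 13
job_id=61: ✗
job_id=62: ✓ → 78
job_id=63: ✓ → 166
job_id=64: ✗
job_id=65: ✗
job_id=66: ✗
job_id=67: ✗
job_id=68: ✓ → 16
job_id=69: ✗
gpu_sum = 13 + 78 + 166 + 16 = 273

273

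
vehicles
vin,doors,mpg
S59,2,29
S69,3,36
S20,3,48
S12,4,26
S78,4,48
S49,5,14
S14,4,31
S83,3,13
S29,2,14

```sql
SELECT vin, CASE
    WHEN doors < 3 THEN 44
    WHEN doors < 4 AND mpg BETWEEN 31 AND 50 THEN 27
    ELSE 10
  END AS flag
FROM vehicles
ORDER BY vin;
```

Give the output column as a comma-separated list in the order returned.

10, 10, 27, 44, 10, 44, 27, 10, 10

vin=S12: ELSE → 10
vin=S14: ELSE → 10
vin=S20: doors < 4 AND mpg BETWEEN 31 AND 50 → 27
vin=S29: doors < 3 → 44
vin=S49: ELSE → 10
vin=S59: doors < 3 → 44
vin=S69: doors < 4 AND mpg BETWEEN 31 AND 50 → 27
vin=S78: ELSE → 10
vin=S83: ELSE → 10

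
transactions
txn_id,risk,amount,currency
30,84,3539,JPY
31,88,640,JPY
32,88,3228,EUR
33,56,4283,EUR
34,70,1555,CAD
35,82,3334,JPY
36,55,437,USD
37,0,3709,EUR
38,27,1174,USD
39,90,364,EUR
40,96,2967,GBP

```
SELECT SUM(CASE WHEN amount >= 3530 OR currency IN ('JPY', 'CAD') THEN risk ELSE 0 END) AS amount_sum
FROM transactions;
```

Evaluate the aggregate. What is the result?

txn_id=30: ✓ → 84
txn_id=31: ✓ → 88
txn_id=32: ✗
txn_id=33: ✓ → 56
txn_id=34: ✓ → 70
txn_id=35: ✓ → 82
txn_id=36: ✗
txn_id=37: ✓ → 0
txn_id=38: ✗
txn_id=39: ✗
txn_id=40: ✗
amount_sum = 84 + 88 + 56 + 70 + 82 = 380

380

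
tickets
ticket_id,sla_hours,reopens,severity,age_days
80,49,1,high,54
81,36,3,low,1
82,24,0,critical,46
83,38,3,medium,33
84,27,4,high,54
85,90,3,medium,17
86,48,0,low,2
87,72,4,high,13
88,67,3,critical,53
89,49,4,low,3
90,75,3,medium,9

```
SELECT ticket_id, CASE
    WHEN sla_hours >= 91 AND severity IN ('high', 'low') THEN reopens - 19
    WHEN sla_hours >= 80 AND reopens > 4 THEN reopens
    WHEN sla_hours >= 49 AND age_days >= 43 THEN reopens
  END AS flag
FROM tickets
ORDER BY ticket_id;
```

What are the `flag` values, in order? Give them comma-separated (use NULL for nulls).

ticket_id=80: sla_hours >= 49 AND age_days >= 43 → 1
ticket_id=81: (no match → NULL) → NULL
ticket_id=82: (no match → NULL) → NULL
ticket_id=83: (no match → NULL) → NULL
ticket_id=84: (no match → NULL) → NULL
ticket_id=85: (no match → NULL) → NULL
ticket_id=86: (no match → NULL) → NULL
ticket_id=87: (no match → NULL) → NULL
ticket_id=88: sla_hours >= 49 AND age_days >= 43 → 3
ticket_id=89: (no match → NULL) → NULL
ticket_id=90: (no match → NULL) → NULL

1, NULL, NULL, NULL, NULL, NULL, NULL, NULL, 3, NULL, NULL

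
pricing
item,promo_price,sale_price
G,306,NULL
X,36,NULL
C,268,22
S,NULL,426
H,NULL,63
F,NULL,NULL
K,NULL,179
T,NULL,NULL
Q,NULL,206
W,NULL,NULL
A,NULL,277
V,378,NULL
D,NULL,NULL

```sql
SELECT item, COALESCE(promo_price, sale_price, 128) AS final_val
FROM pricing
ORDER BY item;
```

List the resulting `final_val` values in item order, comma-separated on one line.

277, 268, 128, 128, 306, 63, 179, 206, 426, 128, 378, 128, 36

item=A: promo_price=NULL, sale_price=277 → 277
item=C: promo_price=268 → 268
item=D: promo_price=NULL, sale_price=NULL, → literal 128 → 128
item=F: promo_price=NULL, sale_price=NULL, → literal 128 → 128
item=G: promo_price=306 → 306
item=H: promo_price=NULL, sale_price=63 → 63
item=K: promo_price=NULL, sale_price=179 → 179
item=Q: promo_price=NULL, sale_price=206 → 206
item=S: promo_price=NULL, sale_price=426 → 426
item=T: promo_price=NULL, sale_price=NULL, → literal 128 → 128
item=V: promo_price=378 → 378
item=W: promo_price=NULL, sale_price=NULL, → literal 128 → 128
item=X: promo_price=36 → 36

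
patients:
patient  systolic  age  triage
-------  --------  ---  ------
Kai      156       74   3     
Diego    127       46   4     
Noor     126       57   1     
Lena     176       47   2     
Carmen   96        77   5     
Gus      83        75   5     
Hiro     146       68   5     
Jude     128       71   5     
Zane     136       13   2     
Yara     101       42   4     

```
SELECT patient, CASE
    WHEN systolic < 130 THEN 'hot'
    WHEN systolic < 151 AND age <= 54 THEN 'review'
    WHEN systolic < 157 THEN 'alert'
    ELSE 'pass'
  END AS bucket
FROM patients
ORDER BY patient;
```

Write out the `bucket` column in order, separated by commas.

hot, hot, hot, alert, hot, alert, pass, hot, hot, review

patient=Carmen: systolic < 130 → hot
patient=Diego: systolic < 130 → hot
patient=Gus: systolic < 130 → hot
patient=Hiro: systolic < 157 → alert
patient=Jude: systolic < 130 → hot
patient=Kai: systolic < 157 → alert
patient=Lena: ELSE → pass
patient=Noor: systolic < 130 → hot
patient=Yara: systolic < 130 → hot
patient=Zane: systolic < 151 AND age <= 54 → review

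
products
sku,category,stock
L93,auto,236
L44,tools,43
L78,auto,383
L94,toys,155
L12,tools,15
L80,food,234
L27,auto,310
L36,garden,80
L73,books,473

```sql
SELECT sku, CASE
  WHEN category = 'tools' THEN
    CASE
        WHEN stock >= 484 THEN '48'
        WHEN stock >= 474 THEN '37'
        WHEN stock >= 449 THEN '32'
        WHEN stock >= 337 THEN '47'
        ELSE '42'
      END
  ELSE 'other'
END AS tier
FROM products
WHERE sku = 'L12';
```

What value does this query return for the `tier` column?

42

sku = L12: category=tools, stock=15.
category='tools' → inner[ELSE] → 42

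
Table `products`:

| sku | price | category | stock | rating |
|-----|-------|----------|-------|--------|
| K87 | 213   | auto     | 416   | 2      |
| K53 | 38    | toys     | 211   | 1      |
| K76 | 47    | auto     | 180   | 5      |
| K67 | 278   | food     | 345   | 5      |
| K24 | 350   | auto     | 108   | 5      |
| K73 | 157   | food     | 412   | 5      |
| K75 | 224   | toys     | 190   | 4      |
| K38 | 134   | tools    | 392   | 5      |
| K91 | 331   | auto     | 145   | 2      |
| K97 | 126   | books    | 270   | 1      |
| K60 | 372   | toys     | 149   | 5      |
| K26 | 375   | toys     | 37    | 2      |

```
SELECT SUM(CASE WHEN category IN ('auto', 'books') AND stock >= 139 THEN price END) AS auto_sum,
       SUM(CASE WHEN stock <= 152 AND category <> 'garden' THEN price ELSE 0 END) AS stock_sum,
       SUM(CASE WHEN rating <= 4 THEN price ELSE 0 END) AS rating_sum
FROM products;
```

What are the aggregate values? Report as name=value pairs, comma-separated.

auto_sum=717, stock_sum=1428, rating_sum=1307

[auto_sum: category IN ('auto', 'books') AND stock >= 139]
sku=K87: ✓ → 213
sku=K53: ✗
sku=K76: ✓ → 47
sku=K67: ✗
sku=K24: ✗
sku=K73: ✗
sku=K75: ✗
sku=K38: ✗
sku=K91: ✓ → 331
sku=K97: ✓ → 126
sku=K60: ✗
sku=K26: ✗
auto_sum = 213 + 47 + 331 + 126 = 717
—
[stock_sum: stock <= 152 AND category <> 'garden']
sku=K87: ✗
sku=K53: ✗
sku=K76: ✗
sku=K67: ✗
sku=K24: ✓ → 350
sku=K73: ✗
sku=K75: ✗
sku=K38: ✗
sku=K91: ✓ → 331
sku=K97: ✗
sku=K60: ✓ → 372
sku=K26: ✓ → 375
stock_sum = 350 + 331 + 372 + 375 = 1428
—
[rating_sum: rating <= 4]
sku=K87: ✓ → 213
sku=K53: ✓ → 38
sku=K76: ✗
sku=K67: ✗
sku=K24: ✗
sku=K73: ✗
sku=K75: ✓ → 224
sku=K38: ✗
sku=K91: ✓ → 331
sku=K97: ✓ → 126
sku=K60: ✗
sku=K26: ✓ → 375
rating_sum = 213 + 38 + 224 + 331 + 126 + 375 = 1307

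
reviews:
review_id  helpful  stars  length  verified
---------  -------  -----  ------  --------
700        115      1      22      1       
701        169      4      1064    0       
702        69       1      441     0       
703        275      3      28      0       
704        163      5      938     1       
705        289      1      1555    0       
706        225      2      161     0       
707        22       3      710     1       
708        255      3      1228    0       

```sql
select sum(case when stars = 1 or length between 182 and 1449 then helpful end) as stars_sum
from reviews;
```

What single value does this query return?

review_id=700: ✓ → 115
review_id=701: ✓ → 169
review_id=702: ✓ → 69
review_id=703: ✗
review_id=704: ✓ → 163
review_id=705: ✓ → 289
review_id=706: ✗
review_id=707: ✓ → 22
review_id=708: ✓ → 255
stars_sum = 115 + 169 + 69 + 163 + 289 + 22 + 255 = 1082

1082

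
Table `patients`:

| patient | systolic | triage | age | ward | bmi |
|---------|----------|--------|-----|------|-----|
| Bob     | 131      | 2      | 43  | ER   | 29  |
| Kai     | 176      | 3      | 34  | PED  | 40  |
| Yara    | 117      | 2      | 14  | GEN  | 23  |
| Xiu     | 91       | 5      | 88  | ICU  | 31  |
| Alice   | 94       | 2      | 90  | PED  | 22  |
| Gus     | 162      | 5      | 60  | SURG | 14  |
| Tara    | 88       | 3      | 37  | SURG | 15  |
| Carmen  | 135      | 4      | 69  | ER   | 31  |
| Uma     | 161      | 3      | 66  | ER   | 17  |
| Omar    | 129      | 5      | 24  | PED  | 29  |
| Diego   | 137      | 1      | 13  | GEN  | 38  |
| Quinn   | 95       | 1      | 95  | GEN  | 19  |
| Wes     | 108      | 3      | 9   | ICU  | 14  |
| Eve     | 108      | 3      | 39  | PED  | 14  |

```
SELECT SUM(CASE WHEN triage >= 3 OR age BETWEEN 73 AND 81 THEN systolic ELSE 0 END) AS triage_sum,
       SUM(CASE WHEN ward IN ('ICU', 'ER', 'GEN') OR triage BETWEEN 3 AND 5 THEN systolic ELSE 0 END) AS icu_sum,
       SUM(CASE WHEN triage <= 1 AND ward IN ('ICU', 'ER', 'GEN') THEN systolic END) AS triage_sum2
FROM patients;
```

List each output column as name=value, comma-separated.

[triage_sum: triage >= 3 OR age BETWEEN 73 AND 81]
patient=Bob: ✗
patient=Kai: ✓ → 176
patient=Yara: ✗
patient=Xiu: ✓ → 91
patient=Alice: ✗
patient=Gus: ✓ → 162
patient=Tara: ✓ → 88
patient=Carmen: ✓ → 135
patient=Uma: ✓ → 161
patient=Omar: ✓ → 129
patient=Diego: ✗
patient=Quinn: ✗
patient=Wes: ✓ → 108
patient=Eve: ✓ → 108
triage_sum = 176 + 91 + 162 + 88 + 135 + 161 + 129 + 108 + 108 = 1158
—
[icu_sum: ward IN ('ICU', 'ER', 'GEN') OR triage BETWEEN 3 AND 5]
patient=Bob: ✓ → 131
patient=Kai: ✓ → 176
patient=Yara: ✓ → 117
patient=Xiu: ✓ → 91
patient=Alice: ✗
patient=Gus: ✓ → 162
patient=Tara: ✓ → 88
patient=Carmen: ✓ → 135
patient=Uma: ✓ → 161
patient=Omar: ✓ → 129
patient=Diego: ✓ → 137
patient=Quinn: ✓ → 95
patient=Wes: ✓ → 108
patient=Eve: ✓ → 108
icu_sum = 131 + 176 + 117 + 91 + 162 + 88 + 135 + 161 + 129 + 137 + 95 + 108 + 108 = 1638
—
[triage_sum2: triage <= 1 AND ward IN ('ICU', 'ER', 'GEN')]
patient=Bob: ✗
patient=Kai: ✗
patient=Yara: ✗
patient=Xiu: ✗
patient=Alice: ✗
patient=Gus: ✗
patient=Tara: ✗
patient=Carmen: ✗
patient=Uma: ✗
patient=Omar: ✗
patient=Diego: ✓ → 137
patient=Quinn: ✓ → 95
patient=Wes: ✗
patient=Eve: ✗
triage_sum2 = 137 + 95 = 232

triage_sum=1158, icu_sum=1638, triage_sum2=232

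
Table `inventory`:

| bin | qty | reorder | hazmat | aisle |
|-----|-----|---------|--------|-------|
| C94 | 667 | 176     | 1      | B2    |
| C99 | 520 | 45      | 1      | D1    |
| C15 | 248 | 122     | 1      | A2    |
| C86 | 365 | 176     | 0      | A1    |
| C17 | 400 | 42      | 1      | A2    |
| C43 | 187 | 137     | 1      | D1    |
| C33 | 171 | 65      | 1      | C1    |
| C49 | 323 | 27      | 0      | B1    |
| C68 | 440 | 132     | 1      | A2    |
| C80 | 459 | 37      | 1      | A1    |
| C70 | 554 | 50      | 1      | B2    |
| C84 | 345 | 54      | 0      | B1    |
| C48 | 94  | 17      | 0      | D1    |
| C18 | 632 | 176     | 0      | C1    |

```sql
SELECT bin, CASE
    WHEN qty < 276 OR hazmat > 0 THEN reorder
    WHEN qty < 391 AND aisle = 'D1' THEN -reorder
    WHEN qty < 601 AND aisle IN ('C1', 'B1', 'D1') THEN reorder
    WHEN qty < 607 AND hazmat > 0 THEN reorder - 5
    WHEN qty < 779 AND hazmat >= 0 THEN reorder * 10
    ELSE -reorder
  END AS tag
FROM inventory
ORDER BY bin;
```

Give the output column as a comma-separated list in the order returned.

bin=C15: qty < 276 OR hazmat > 0 → 122
bin=C17: qty < 276 OR hazmat > 0 → 42
bin=C18: qty < 779 AND hazmat >= 0 → 1760
bin=C33: qty < 276 OR hazmat > 0 → 65
bin=C43: qty < 276 OR hazmat > 0 → 137
bin=C48: qty < 276 OR hazmat > 0 → 17
bin=C49: qty < 601 AND aisle IN ('C1', 'B1', 'D1') → 27
bin=C68: qty < 276 OR hazmat > 0 → 132
bin=C70: qty < 276 OR hazmat > 0 → 50
bin=C80: qty < 276 OR hazmat > 0 → 37
bin=C84: qty < 601 AND aisle IN ('C1', 'B1', 'D1') → 54
bin=C86: qty < 779 AND hazmat >= 0 → 1760
bin=C94: qty < 276 OR hazmat > 0 → 176
bin=C99: qty < 276 OR hazmat > 0 → 45

122, 42, 1760, 65, 137, 17, 27, 132, 50, 37, 54, 1760, 176, 45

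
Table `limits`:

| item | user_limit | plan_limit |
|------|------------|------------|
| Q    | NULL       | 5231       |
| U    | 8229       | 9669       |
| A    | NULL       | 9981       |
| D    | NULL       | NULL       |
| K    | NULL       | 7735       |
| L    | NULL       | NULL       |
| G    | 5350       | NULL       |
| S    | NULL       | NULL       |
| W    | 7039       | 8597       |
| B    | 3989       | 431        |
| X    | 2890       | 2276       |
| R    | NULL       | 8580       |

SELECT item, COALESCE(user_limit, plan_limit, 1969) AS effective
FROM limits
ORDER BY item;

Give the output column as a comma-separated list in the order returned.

9981, 3989, 1969, 5350, 7735, 1969, 5231, 8580, 1969, 8229, 7039, 2890

item=A: user_limit=NULL, plan_limit=9981 → 9981
item=B: user_limit=3989 → 3989
item=D: user_limit=NULL, plan_limit=NULL, → literal 1969 → 1969
item=G: user_limit=5350 → 5350
item=K: user_limit=NULL, plan_limit=7735 → 7735
item=L: user_limit=NULL, plan_limit=NULL, → literal 1969 → 1969
item=Q: user_limit=NULL, plan_limit=5231 → 5231
item=R: user_limit=NULL, plan_limit=8580 → 8580
item=S: user_limit=NULL, plan_limit=NULL, → literal 1969 → 1969
item=U: user_limit=8229 → 8229
item=W: user_limit=7039 → 7039
item=X: user_limit=2890 → 2890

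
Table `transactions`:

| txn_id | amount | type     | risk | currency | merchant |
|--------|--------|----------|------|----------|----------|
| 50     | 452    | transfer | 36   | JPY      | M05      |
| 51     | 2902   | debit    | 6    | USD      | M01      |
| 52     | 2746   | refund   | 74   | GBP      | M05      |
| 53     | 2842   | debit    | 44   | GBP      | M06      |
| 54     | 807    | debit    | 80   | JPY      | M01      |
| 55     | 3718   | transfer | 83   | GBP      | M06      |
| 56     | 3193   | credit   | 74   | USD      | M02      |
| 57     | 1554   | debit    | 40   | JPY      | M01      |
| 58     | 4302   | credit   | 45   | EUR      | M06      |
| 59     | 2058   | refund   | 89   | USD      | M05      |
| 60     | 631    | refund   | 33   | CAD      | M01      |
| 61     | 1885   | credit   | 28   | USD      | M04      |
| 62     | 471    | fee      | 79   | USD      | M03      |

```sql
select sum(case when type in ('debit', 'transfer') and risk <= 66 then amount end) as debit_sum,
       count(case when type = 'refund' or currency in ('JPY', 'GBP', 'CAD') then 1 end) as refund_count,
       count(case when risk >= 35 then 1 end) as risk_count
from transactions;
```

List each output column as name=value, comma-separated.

debit_sum=7750, refund_count=8, risk_count=10

[debit_sum: type in ('debit', 'transfer') and risk <= 66]
txn_id=50: ✓ → 452
txn_id=51: ✓ → 2902
txn_id=52: ✗
txn_id=53: ✓ → 2842
txn_id=54: ✗
txn_id=55: ✗
txn_id=56: ✗
txn_id=57: ✓ → 1554
txn_id=58: ✗
txn_id=59: ✗
txn_id=60: ✗
txn_id=61: ✗
txn_id=62: ✗
debit_sum = 452 + 2902 + 2842 + 1554 = 7750
—
[refund_count: type = 'refund' or currency in ('JPY', 'GBP', 'CAD')]
txn_id=50: ✓ → 1
txn_id=51: ✗
txn_id=52: ✓ → 1
txn_id=53: ✓ → 1
txn_id=54: ✓ → 1
txn_id=55: ✓ → 1
txn_id=56: ✗
txn_id=57: ✓ → 1
txn_id=58: ✗
txn_id=59: ✓ → 1
txn_id=60: ✓ → 1
txn_id=61: ✗
txn_id=62: ✗
refund_count = COUNT(1, 1, 1, 1, 1, 1, 1, 1) = 8
—
[risk_count: risk >= 35]
txn_id=50: ✓ → 1
txn_id=51: ✗
txn_id=52: ✓ → 1
txn_id=53: ✓ → 1
txn_id=54: ✓ → 1
txn_id=55: ✓ → 1
txn_id=56: ✓ → 1
txn_id=57: ✓ → 1
txn_id=58: ✓ → 1
txn_id=59: ✓ → 1
txn_id=60: ✗
txn_id=61: ✗
txn_id=62: ✓ → 1
risk_count = COUNT(1, 1, 1, 1, 1, 1, 1, 1, 1, 1) = 10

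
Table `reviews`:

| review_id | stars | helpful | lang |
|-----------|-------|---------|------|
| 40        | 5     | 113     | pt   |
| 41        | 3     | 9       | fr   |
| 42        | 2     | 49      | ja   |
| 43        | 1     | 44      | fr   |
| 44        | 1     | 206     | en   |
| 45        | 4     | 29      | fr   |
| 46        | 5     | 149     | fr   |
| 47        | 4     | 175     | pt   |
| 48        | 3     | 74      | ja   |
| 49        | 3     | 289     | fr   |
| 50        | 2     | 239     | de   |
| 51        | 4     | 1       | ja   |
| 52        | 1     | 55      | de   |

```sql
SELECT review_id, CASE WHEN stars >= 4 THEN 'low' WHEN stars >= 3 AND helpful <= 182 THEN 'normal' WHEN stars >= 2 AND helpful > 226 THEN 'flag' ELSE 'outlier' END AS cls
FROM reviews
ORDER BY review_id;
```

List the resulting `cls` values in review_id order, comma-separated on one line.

low, normal, outlier, outlier, outlier, low, low, low, normal, flag, flag, low, outlier

review_id=40: stars >= 4 → low
review_id=41: stars >= 3 AND helpful <= 182 → normal
review_id=42: ELSE → outlier
review_id=43: ELSE → outlier
review_id=44: ELSE → outlier
review_id=45: stars >= 4 → low
review_id=46: stars >= 4 → low
review_id=47: stars >= 4 → low
review_id=48: stars >= 3 AND helpful <= 182 → normal
review_id=49: stars >= 2 AND helpful > 226 → flag
review_id=50: stars >= 2 AND helpful > 226 → flag
review_id=51: stars >= 4 → low
review_id=52: ELSE → outlier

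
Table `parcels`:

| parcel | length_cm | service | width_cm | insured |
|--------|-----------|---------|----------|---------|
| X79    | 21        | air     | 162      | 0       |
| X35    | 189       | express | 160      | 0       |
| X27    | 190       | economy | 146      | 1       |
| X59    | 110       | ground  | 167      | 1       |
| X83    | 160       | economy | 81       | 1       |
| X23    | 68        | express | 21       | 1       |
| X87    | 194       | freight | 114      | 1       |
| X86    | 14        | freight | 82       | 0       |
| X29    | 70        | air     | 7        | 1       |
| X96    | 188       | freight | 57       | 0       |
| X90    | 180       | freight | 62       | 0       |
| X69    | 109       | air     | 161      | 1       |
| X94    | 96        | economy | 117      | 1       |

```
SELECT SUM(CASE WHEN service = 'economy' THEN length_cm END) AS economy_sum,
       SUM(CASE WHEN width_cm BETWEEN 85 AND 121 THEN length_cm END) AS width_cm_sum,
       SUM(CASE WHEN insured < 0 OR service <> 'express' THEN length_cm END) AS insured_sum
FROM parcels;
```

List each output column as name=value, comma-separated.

[economy_sum: service = 'economy']
parcel=X79: ✗
parcel=X35: ✗
parcel=X27: ✓ → 190
parcel=X59: ✗
parcel=X83: ✓ → 160
parcel=X23: ✗
parcel=X87: ✗
parcel=X86: ✗
parcel=X29: ✗
parcel=X96: ✗
parcel=X90: ✗
parcel=X69: ✗
parcel=X94: ✓ → 96
economy_sum = 190 + 160 + 96 = 446
—
[width_cm_sum: width_cm BETWEEN 85 AND 121]
parcel=X79: ✗
parcel=X35: ✗
parcel=X27: ✗
parcel=X59: ✗
parcel=X83: ✗
parcel=X23: ✗
parcel=X87: ✓ → 194
parcel=X86: ✗
parcel=X29: ✗
parcel=X96: ✗
parcel=X90: ✗
parcel=X69: ✗
parcel=X94: ✓ → 96
width_cm_sum = 194 + 96 = 290
—
[insured_sum: insured < 0 OR service <> 'express']
parcel=X79: ✓ → 21
parcel=X35: ✗
parcel=X27: ✓ → 190
parcel=X59: ✓ → 110
parcel=X83: ✓ → 160
parcel=X23: ✗
parcel=X87: ✓ → 194
parcel=X86: ✓ → 14
parcel=X29: ✓ → 70
parcel=X96: ✓ → 188
parcel=X90: ✓ → 180
parcel=X69: ✓ → 109
parcel=X94: ✓ → 96
insured_sum = 21 + 190 + 110 + 160 + 194 + 14 + 70 + 188 + 180 + 109 + 96 = 1332

economy_sum=446, width_cm_sum=290, insured_sum=1332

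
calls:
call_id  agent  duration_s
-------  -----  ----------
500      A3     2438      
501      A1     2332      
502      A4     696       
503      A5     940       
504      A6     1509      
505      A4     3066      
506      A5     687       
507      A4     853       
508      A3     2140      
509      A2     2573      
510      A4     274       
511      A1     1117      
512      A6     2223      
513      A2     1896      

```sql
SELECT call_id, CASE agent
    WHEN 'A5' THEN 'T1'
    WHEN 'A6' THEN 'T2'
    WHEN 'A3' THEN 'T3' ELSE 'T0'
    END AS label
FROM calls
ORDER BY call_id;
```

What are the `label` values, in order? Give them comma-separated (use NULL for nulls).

T3, T0, T0, T1, T2, T0, T1, T0, T3, T0, T0, T0, T2, T0

call_id=500: agent='A3' → T3
call_id=501: ELSE → T0
call_id=502: ELSE → T0
call_id=503: agent='A5' → T1
call_id=504: agent='A6' → T2
call_id=505: ELSE → T0
call_id=506: agent='A5' → T1
call_id=507: ELSE → T0
call_id=508: agent='A3' → T3
call_id=509: ELSE → T0
call_id=510: ELSE → T0
call_id=511: ELSE → T0
call_id=512: agent='A6' → T2
call_id=513: ELSE → T0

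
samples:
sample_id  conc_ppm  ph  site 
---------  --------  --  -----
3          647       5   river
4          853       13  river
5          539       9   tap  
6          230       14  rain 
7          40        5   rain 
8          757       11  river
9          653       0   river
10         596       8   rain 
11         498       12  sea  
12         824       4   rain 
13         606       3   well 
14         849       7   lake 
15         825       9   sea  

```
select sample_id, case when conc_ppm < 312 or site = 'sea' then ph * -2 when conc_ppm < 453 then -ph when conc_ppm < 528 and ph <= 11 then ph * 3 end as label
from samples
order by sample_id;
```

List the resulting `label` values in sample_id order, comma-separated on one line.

NULL, NULL, NULL, -28, -10, NULL, NULL, NULL, -24, NULL, NULL, NULL, -18

sample_id=3: (no match → NULL) → NULL
sample_id=4: (no match → NULL) → NULL
sample_id=5: (no match → NULL) → NULL
sample_id=6: conc_ppm < 312 or site = 'sea' → -28
sample_id=7: conc_ppm < 312 or site = 'sea' → -10
sample_id=8: (no match → NULL) → NULL
sample_id=9: (no match → NULL) → NULL
sample_id=10: (no match → NULL) → NULL
sample_id=11: conc_ppm < 312 or site = 'sea' → -24
sample_id=12: (no match → NULL) → NULL
sample_id=13: (no match → NULL) → NULL
sample_id=14: (no match → NULL) → NULL
sample_id=15: conc_ppm < 312 or site = 'sea' → -18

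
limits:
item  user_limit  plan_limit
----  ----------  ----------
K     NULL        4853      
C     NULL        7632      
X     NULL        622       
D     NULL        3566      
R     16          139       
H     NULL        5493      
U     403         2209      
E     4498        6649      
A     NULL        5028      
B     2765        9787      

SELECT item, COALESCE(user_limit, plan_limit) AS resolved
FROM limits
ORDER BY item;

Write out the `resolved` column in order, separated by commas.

5028, 2765, 7632, 3566, 4498, 5493, 4853, 16, 403, 622

item=A: user_limit=NULL, plan_limit=5028 → 5028
item=B: user_limit=2765 → 2765
item=C: user_limit=NULL, plan_limit=7632 → 7632
item=D: user_limit=NULL, plan_limit=3566 → 3566
item=E: user_limit=4498 → 4498
item=H: user_limit=NULL, plan_limit=5493 → 5493
item=K: user_limit=NULL, plan_limit=4853 → 4853
item=R: user_limit=16 → 16
item=U: user_limit=403 → 403
item=X: user_limit=NULL, plan_limit=622 → 622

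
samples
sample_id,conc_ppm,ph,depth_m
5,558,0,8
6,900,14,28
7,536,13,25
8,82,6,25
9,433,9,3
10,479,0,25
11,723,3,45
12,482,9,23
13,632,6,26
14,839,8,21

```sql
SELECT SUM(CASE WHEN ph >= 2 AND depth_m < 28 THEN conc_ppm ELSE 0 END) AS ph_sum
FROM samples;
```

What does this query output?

sample_id=5: ✗
sample_id=6: ✗
sample_id=7: ✓ → 536
sample_id=8: ✓ → 82
sample_id=9: ✓ → 433
sample_id=10: ✗
sample_id=11: ✗
sample_id=12: ✓ → 482
sample_id=13: ✓ → 632
sample_id=14: ✓ → 839
ph_sum = 536 + 82 + 433 + 482 + 632 + 839 = 3004

3004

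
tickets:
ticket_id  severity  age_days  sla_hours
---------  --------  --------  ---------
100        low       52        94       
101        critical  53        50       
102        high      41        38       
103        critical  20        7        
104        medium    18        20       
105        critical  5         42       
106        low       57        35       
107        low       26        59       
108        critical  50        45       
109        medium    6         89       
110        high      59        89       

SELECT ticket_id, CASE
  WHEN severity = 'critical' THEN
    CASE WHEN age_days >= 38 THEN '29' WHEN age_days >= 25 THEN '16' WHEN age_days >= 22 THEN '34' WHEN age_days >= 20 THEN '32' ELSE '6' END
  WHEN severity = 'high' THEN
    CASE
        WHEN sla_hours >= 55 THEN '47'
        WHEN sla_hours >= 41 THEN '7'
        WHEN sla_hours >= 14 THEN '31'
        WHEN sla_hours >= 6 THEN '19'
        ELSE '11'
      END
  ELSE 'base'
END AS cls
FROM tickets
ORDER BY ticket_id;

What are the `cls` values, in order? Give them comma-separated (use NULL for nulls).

ticket_id=100: severity='low' → outer ELSE → base
ticket_id=101: severity='critical' → inner[age_days >= 38] → 29
ticket_id=102: severity='high' → inner[sla_hours >= 14] → 31
ticket_id=103: severity='critical' → inner[age_days >= 20] → 32
ticket_id=104: severity='medium' → outer ELSE → base
ticket_id=105: severity='critical' → inner[ELSE] → 6
ticket_id=106: severity='low' → outer ELSE → base
ticket_id=107: severity='low' → outer ELSE → base
ticket_id=108: severity='critical' → inner[age_days >= 38] → 29
ticket_id=109: severity='medium' → outer ELSE → base
ticket_id=110: severity='high' → inner[sla_hours >= 55] → 47

base, 29, 31, 32, base, 6, base, base, 29, base, 47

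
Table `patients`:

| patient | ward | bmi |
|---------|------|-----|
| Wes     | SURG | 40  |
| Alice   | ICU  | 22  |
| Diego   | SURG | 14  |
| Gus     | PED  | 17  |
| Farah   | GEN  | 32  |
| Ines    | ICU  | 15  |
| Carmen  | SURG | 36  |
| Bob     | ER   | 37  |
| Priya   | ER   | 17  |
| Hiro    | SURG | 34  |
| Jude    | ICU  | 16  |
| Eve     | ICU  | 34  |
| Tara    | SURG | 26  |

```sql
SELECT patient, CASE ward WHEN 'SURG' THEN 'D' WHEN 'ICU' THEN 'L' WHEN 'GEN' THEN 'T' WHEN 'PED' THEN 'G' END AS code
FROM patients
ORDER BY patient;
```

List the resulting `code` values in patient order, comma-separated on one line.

L, NULL, D, D, L, T, G, D, L, L, NULL, D, D

patient=Alice: ward='ICU' → L
patient=Bob: (no match → NULL) → NULL
patient=Carmen: ward='SURG' → D
patient=Diego: ward='SURG' → D
patient=Eve: ward='ICU' → L
patient=Farah: ward='GEN' → T
patient=Gus: ward='PED' → G
patient=Hiro: ward='SURG' → D
patient=Ines: ward='ICU' → L
patient=Jude: ward='ICU' → L
patient=Priya: (no match → NULL) → NULL
patient=Tara: ward='SURG' → D
patient=Wes: ward='SURG' → D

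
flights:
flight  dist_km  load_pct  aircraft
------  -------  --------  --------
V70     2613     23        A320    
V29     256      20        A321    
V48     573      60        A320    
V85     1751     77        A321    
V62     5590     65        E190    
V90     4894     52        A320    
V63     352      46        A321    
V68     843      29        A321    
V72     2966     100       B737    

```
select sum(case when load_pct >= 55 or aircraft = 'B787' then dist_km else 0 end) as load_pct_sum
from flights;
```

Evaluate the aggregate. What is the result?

flight=V70: ✗
flight=V29: ✗
flight=V48: ✓ → 573
flight=V85: ✓ → 1751
flight=V62: ✓ → 5590
flight=V90: ✗
flight=V63: ✗
flight=V68: ✗
flight=V72: ✓ → 2966
load_pct_sum = 573 + 1751 + 5590 + 2966 = 10880

10880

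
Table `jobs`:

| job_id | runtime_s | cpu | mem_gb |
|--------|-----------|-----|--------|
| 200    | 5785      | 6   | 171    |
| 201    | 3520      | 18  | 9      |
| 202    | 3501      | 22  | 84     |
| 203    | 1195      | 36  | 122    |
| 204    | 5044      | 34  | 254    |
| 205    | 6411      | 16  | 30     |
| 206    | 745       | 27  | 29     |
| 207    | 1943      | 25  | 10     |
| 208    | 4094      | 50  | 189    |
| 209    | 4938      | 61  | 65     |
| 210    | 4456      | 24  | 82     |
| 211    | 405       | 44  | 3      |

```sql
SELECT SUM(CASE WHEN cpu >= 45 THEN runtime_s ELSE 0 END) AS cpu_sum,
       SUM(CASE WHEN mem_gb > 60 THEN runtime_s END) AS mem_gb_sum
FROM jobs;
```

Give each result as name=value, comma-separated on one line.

[cpu_sum: cpu >= 45]
job_id=200: ✗
job_id=201: ✗
job_id=202: ✗
job_id=203: ✗
job_id=204: ✗
job_id=205: ✗
job_id=206: ✗
job_id=207: ✗
job_id=208: ✓ → 4094
job_id=209: ✓ → 4938
job_id=210: ✗
job_id=211: ✗
cpu_sum = 4094 + 4938 = 9032
—
[mem_gb_sum: mem_gb > 60]
job_id=200: ✓ → 5785
job_id=201: ✗
job_id=202: ✓ → 3501
job_id=203: ✓ → 1195
job_id=204: ✓ → 5044
job_id=205: ✗
job_id=206: ✗
job_id=207: ✗
job_id=208: ✓ → 4094
job_id=209: ✓ → 4938
job_id=210: ✓ → 4456
job_id=211: ✗
mem_gb_sum = 5785 + 3501 + 1195 + 5044 + 4094 + 4938 + 4456 = 29013

cpu_sum=9032, mem_gb_sum=29013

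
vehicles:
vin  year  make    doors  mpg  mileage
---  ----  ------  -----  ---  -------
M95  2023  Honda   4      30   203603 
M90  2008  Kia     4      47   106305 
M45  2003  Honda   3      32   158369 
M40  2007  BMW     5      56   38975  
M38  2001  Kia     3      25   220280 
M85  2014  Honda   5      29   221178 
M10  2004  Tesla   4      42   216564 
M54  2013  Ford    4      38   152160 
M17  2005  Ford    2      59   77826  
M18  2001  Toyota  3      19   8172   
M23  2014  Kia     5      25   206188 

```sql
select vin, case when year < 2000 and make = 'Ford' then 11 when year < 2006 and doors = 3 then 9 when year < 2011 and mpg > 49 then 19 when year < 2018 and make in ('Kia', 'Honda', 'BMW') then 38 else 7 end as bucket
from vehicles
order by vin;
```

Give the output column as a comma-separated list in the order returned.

7, 19, 9, 38, 9, 19, 9, 7, 38, 38, 7

vin=M10: ELSE → 7
vin=M17: year < 2011 and mpg > 49 → 19
vin=M18: year < 2006 and doors = 3 → 9
vin=M23: year < 2018 and make in ('Kia', 'Honda', 'BMW') → 38
vin=M38: year < 2006 and doors = 3 → 9
vin=M40: year < 2011 and mpg > 49 → 19
vin=M45: year < 2006 and doors = 3 → 9
vin=M54: ELSE → 7
vin=M85: year < 2018 and make in ('Kia', 'Honda', 'BMW') → 38
vin=M90: year < 2018 and make in ('Kia', 'Honda', 'BMW') → 38
vin=M95: ELSE → 7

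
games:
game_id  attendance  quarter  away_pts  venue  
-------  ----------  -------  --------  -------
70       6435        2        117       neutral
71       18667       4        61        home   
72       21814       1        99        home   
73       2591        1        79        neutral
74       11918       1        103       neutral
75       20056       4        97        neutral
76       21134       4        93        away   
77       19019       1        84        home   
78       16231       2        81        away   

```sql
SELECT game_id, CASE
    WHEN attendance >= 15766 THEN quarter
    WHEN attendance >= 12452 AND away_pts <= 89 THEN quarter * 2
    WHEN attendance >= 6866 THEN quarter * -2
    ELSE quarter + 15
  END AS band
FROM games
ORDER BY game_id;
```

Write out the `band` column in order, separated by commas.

game_id=70: ELSE → 17
game_id=71: attendance >= 15766 → 4
game_id=72: attendance >= 15766 → 1
game_id=73: ELSE → 16
game_id=74: attendance >= 6866 → -2
game_id=75: attendance >= 15766 → 4
game_id=76: attendance >= 15766 → 4
game_id=77: attendance >= 15766 → 1
game_id=78: attendance >= 15766 → 2

17, 4, 1, 16, -2, 4, 4, 1, 2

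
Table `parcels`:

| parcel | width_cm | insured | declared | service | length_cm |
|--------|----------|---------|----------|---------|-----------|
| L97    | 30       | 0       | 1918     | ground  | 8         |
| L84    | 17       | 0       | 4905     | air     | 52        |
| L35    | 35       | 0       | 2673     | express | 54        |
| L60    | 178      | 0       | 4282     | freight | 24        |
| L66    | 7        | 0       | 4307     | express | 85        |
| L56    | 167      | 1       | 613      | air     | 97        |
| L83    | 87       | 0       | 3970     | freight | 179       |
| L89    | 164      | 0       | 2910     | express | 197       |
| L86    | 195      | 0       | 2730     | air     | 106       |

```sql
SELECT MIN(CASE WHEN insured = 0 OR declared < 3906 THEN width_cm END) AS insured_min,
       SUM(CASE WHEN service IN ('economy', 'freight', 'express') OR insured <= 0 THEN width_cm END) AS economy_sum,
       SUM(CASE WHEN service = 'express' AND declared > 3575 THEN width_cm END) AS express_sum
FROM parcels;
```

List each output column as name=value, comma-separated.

[insured_min: insured = 0 OR declared < 3906]
parcel=L97: ✓ → 30
parcel=L84: ✓ → 17
parcel=L35: ✓ → 35
parcel=L60: ✓ → 178
parcel=L66: ✓ → 7
parcel=L56: ✓ → 167
parcel=L83: ✓ → 87
parcel=L89: ✓ → 164
parcel=L86: ✓ → 195
insured_min = MIN(30, 17, 35, 178, 7, 167, 87, 164, 195) = 7
—
[economy_sum: service IN ('economy', 'freight', 'express') OR insured <= 0]
parcel=L97: ✓ → 30
parcel=L84: ✓ → 17
parcel=L35: ✓ → 35
parcel=L60: ✓ → 178
parcel=L66: ✓ → 7
parcel=L56: ✗
parcel=L83: ✓ → 87
parcel=L89: ✓ → 164
parcel=L86: ✓ → 195
economy_sum = 30 + 17 + 35 + 178 + 7 + 87 + 164 + 195 = 713
—
[express_sum: service = 'express' AND declared > 3575]
parcel=L97: ✗
parcel=L84: ✗
parcel=L35: ✗
parcel=L60: ✗
parcel=L66: ✓ → 7
parcel=L56: ✗
parcel=L83: ✗
parcel=L89: ✗
parcel=L86: ✗
express_sum = 7

insured_min=7, economy_sum=713, express_sum=7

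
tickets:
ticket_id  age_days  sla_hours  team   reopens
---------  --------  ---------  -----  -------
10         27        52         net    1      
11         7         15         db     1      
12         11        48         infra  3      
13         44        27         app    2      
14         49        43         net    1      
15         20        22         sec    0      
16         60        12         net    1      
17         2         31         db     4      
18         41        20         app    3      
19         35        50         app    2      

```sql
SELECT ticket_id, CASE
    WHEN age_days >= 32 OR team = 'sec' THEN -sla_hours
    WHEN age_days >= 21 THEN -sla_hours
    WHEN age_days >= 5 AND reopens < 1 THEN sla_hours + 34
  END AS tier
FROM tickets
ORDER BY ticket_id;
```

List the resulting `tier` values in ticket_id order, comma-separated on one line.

ticket_id=10: age_days >= 21 → -52
ticket_id=11: (no match → NULL) → NULL
ticket_id=12: (no match → NULL) → NULL
ticket_id=13: age_days >= 32 OR team = 'sec' → -27
ticket_id=14: age_days >= 32 OR team = 'sec' → -43
ticket_id=15: age_days >= 32 OR team = 'sec' → -22
ticket_id=16: age_days >= 32 OR team = 'sec' → -12
ticket_id=17: (no match → NULL) → NULL
ticket_id=18: age_days >= 32 OR team = 'sec' → -20
ticket_id=19: age_days >= 32 OR team = 'sec' → -50

-52, NULL, NULL, -27, -43, -22, -12, NULL, -20, -50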